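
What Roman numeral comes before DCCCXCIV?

DCCCXCIV = 894, so the previous integer is 894 - 1 = 893

DCCCXCIII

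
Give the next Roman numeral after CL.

CL = 150; next is 151

CLI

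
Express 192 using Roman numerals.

Convert 192 to Roman numerals:
  192 contains 1×100 (C)
  92 contains 1×90 (XC)
  2 contains 2×1 (II)

CXCII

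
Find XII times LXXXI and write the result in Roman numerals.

XII = 12
LXXXI = 81
12 × 81 = 972

CMLXXII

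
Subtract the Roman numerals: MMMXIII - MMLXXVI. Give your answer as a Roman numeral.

MMMXIII = 3013
MMLXXVI = 2076
3013 - 2076 = 937

CMXXXVII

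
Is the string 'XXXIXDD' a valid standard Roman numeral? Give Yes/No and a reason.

'XXXIXDD': D should not appear more than once

No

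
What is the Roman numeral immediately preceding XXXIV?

XXXIV = 34; previous is 33

XXXIII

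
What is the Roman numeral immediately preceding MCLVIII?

MCLVIII = 1158, so the previous integer is 1158 - 1 = 1157

MCLVII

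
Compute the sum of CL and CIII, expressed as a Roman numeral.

CL = 150
CIII = 103
150 + 103 = 253

CCLIII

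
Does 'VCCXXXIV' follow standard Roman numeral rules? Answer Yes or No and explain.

'VCCXXXIV': V should not appear more than once

No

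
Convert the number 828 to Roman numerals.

Convert 828 to Roman numerals:
  828 contains 1×500 (D)
  328 contains 3×100 (CCC)
  28 contains 2×10 (XX)
  8 contains 1×5 (V)
  3 contains 3×1 (III)

DCCCXXVIII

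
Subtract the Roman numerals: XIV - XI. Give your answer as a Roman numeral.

XIV = 14
XI = 11
14 - 11 = 3

III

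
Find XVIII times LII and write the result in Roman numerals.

XVIII = 18
LII = 52
18 × 52 = 936

CMXXXVI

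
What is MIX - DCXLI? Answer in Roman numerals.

MIX = 1009
DCXLI = 641
1009 - 641 = 368

CCCLXVIII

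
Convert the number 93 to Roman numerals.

Convert 93 to Roman numerals:
  93 contains 1×90 (XC)
  3 contains 3×1 (III)

XCIII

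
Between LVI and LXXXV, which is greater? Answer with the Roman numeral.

LVI = 56
LXXXV = 85
85 is larger

LXXXV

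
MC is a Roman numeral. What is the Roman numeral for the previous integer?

MC = 1100; previous is 1099

MXCIX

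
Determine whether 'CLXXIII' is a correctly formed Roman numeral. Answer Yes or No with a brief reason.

'CLXXIII': Check the rules: uses only the symbols I, V, X, L, C, D, M; no symbol is repeated more than three times in a row; V, L and D each appear at most once; no smaller symbol precedes a larger one (values never increase from left to right). Value: C (100) + L (50) + X (10) + X (10) + I (1) + I (1) + I (1) = 173. So it is a valid standard Roman numeral.

Yes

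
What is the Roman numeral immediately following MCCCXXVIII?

MCCCXXVIII = 1328; next is 1329

MCCCXXIX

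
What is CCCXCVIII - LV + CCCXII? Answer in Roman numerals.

CCCXCVIII = 398, LV = 55, CCCXII = 312
398 - 55 = 343
343 + 312 = 655

DCLV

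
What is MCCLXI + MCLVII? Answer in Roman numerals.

MCCLXI = 1261
MCLVII = 1157
1261 + 1157 = 2418

MMCDXVIII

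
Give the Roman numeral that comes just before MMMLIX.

MMMLIX = 3059, so the previous integer is 3059 - 1 = 3058

MMMLVIII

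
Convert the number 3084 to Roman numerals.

Convert 3084 to Roman numerals:
  3084 contains 3×1000 (MMM)
  84 contains 1×50 (L)
  34 contains 3×10 (XXX)
  4 contains 1×4 (IV)

MMMLXXXIV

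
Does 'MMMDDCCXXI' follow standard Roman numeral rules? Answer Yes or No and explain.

'MMMDDCCXXI': D should not appear more than once

No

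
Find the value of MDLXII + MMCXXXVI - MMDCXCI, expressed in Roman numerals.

MDLXII = 1562, MMCXXXVI = 2136, MMDCXCI = 2691
1562 + 2136 = 3698
3698 - 2691 = 1007

MVII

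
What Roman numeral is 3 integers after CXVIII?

CXVIII = 118
118 + 3 = 121

CXXI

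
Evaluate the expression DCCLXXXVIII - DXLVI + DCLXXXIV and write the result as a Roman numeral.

DCCLXXXVIII = 788, DXLVI = 546, DCLXXXIV = 684
788 - 546 = 242
242 + 684 = 926

CMXXVI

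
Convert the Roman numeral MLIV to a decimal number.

MLIV: M=1000, L=50, IV=4
1000 + 50 + 4 = 1054

1054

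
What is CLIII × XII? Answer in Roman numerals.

CLIII = 153
XII = 12
153 × 12 = 1836

MDCCCXXXVI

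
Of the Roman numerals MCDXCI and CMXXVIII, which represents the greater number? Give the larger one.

MCDXCI = 1491
CMXXVIII = 928
1491 is larger

MCDXCI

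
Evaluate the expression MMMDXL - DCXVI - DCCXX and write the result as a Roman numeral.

MMMDXL = 3540, DCXVI = 616, DCCXX = 720
3540 - 616 = 2924
2924 - 720 = 2204

MMCCIV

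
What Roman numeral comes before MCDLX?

MCDLX = 1460, so the previous integer is 1460 - 1 = 1459

MCDLIX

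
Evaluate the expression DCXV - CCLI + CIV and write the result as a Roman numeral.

DCXV = 615, CCLI = 251, CIV = 104
615 - 251 = 364
364 + 104 = 468

CDLXVIII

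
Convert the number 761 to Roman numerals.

Convert 761 to Roman numerals:
  761 contains 1×500 (D)
  261 contains 2×100 (CC)
  61 contains 1×50 (L)
  11 contains 1×10 (X)
  1 contains 1×1 (I)

DCCLXI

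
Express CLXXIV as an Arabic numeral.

CLXXIV: C=100, L=50, X=10, X=10, IV=4
100 + 50 + 10 + 10 + 4 = 174

174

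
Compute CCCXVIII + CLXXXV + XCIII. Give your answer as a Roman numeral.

CCCXVIII = 318, CLXXXV = 185, XCIII = 93
318 + 185 = 503
503 + 93 = 596

DXCVI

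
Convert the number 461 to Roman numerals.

Convert 461 to Roman numerals:
  461 contains 1×400 (CD)
  61 contains 1×50 (L)
  11 contains 1×10 (X)
  1 contains 1×1 (I)

CDLXI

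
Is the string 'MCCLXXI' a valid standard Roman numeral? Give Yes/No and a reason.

'MCCLXXI': Check the rules: uses only the symbols I, V, X, L, C, D, M; no symbol is repeated more than three times in a row; V, L and D each appear at most once; no smaller symbol precedes a larger one (values never increase from left to right). Value: M (1000) + C (100) + C (100) + L (50) + X (10) + X (10) + I (1) = 1271. So it is a valid standard Roman numeral.

Yes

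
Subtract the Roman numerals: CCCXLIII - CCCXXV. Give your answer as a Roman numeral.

CCCXLIII = 343
CCCXXV = 325
343 - 325 = 18

XVIII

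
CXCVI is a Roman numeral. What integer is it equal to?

CXCVI: C=100, XC=90, V=5, I=1
100 + 90 + 5 + 1 = 196

196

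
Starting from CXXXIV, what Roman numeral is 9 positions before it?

CXXXIV = 134
134 - 9 = 125

CXXV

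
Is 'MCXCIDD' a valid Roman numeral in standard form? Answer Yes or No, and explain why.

'MCXCIDD': D should not appear more than once

No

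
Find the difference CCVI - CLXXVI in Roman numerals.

CCVI = 206
CLXXVI = 176
206 - 176 = 30

XXX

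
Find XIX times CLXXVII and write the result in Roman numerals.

XIX = 19
CLXXVII = 177
19 × 177 = 3363

MMMCCCLXIII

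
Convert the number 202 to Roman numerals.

Convert 202 to Roman numerals:
  202 contains 2×100 (CC)
  2 contains 2×1 (II)

CCII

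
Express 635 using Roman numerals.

Convert 635 to Roman numerals:
  635 contains 1×500 (D)
  135 contains 1×100 (C)
  35 contains 3×10 (XXX)
  5 contains 1×5 (V)

DCXXXV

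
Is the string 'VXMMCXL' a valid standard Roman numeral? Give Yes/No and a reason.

'VXMMCXL': Invalid subtractive combination: VX

No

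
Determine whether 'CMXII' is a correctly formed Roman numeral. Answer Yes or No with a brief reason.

'CMXII': Check the rules: uses only the symbols I, V, X, L, C, D, M; no symbol is repeated more than three times in a row; V, L and D each appear at most once; the only place a smaller symbol precedes a larger one is the allowed subtractive pair CM, the symbol right after such a pair (if any) is smaller than the pair's first symbol, and otherwise the values never increase from left to right. Value: CM (900) + X (10) + I (1) + I (1) = 912. So it is a valid standard Roman numeral.

Yes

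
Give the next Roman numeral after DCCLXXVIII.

DCCLXXVIII = 778, so the next integer is 778 + 1 = 779

DCCLXXIX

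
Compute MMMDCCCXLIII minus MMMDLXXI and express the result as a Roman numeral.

MMMDCCCXLIII = 3843
MMMDLXXI = 3571
3843 - 3571 = 272

CCLXXII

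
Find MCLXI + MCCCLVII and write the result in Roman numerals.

MCLXI = 1161
MCCCLVII = 1357
1161 + 1357 = 2518

MMDXVIII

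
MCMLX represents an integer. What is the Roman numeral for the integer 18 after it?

MCMLX = 1960
1960 + 18 = 1978

MCMLXXVIII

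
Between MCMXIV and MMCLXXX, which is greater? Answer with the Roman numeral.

MCMXIV = 1914
MMCLXXX = 2180
2180 is larger

MMCLXXX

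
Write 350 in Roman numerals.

Convert 350 to Roman numerals:
  350 contains 3×100 (CCC)
  50 contains 1×50 (L)

CCCL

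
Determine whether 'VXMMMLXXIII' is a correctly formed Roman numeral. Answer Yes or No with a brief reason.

'VXMMMLXXIII': Invalid subtractive combination: VX

No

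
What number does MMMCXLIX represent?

MMMCXLIX: M=1000, M=1000, M=1000, C=100, XL=40, IX=9
1000 + 1000 + 1000 + 100 + 40 + 9 = 3149

3149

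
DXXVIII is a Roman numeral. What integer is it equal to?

DXXVIII: D=500, X=10, X=10, V=5, I=1, I=1, I=1
500 + 10 + 10 + 5 + 1 + 1 + 1 = 528

528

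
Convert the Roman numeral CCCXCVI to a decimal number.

CCCXCVI: C=100, C=100, C=100, XC=90, V=5, I=1
100 + 100 + 100 + 90 + 5 + 1 = 396

396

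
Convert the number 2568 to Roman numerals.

Convert 2568 to Roman numerals:
  2568 contains 2×1000 (MM)
  568 contains 1×500 (D)
  68 contains 1×50 (L)
  18 contains 1×10 (X)
  8 contains 1×5 (V)
  3 contains 3×1 (III)

MMDLXVIII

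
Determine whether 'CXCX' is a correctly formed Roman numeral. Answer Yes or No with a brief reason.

'CXCX': X cannot come right after the subtractive pair XC: once X is subtracted in XC, the next symbol must be smaller than X

No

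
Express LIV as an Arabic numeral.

LIV: L=50, IV=4
50 + 4 = 54

54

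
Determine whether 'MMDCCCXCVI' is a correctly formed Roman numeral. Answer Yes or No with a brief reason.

'MMDCCCXCVI': Check the rules: uses only the symbols I, V, X, L, C, D, M; no symbol is repeated more than three times in a row; V, L and D each appear at most once; the only place a smaller symbol precedes a larger one is the allowed subtractive pair XC, the symbol right after such a pair (if any) is smaller than the pair's first symbol, and otherwise the values never increase from left to right. Value: M (1000) + M (1000) + D (500) + C (100) + C (100) + C (100) + XC (90) + V (5) + I (1) = 2896. So it is a valid standard Roman numeral.

Yes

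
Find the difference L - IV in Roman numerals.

L = 50
IV = 4
50 - 4 = 46

XLVI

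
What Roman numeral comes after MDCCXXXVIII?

MDCCXXXVIII = 1738; next is 1739

MDCCXXXIX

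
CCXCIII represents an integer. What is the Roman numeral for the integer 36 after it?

CCXCIII = 293
293 + 36 = 329

CCCXXIX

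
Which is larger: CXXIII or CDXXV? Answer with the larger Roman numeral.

CXXIII = 123
CDXXV = 425
425 is larger

CDXXV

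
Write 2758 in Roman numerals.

Convert 2758 to Roman numerals:
  2758 contains 2×1000 (MM)
  758 contains 1×500 (D)
  258 contains 2×100 (CC)
  58 contains 1×50 (L)
  8 contains 1×5 (V)
  3 contains 3×1 (III)

MMDCCLVIII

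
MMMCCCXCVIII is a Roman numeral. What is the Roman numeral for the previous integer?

MMMCCCXCVIII = 3398; previous is 3397

MMMCCCXCVII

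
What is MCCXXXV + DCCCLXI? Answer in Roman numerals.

MCCXXXV = 1235
DCCCLXI = 861
1235 + 861 = 2096

MMXCVI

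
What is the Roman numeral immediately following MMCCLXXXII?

MMCCLXXXII = 2282, so the next integer is 2282 + 1 = 2283

MMCCLXXXIII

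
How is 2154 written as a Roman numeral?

Convert 2154 to Roman numerals:
  2154 contains 2×1000 (MM)
  154 contains 1×100 (C)
  54 contains 1×50 (L)
  4 contains 1×4 (IV)

MMCLIV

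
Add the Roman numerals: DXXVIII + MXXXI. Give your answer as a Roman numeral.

DXXVIII = 528
MXXXI = 1031
528 + 1031 = 1559

MDLIX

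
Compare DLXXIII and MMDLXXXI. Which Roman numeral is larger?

DLXXIII = 573
MMDLXXXI = 2581
2581 is larger

MMDLXXXI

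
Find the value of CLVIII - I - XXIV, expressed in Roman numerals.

CLVIII = 158, I = 1, XXIV = 24
158 - 1 = 157
157 - 24 = 133

CXXXIII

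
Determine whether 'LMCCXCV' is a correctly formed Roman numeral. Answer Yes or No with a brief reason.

'LMCCXCV': Invalid subtractive combination: LM

No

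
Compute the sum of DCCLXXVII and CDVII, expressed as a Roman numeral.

DCCLXXVII = 777
CDVII = 407
777 + 407 = 1184

MCLXXXIV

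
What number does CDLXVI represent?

CDLXVI: CD=400, L=50, X=10, V=5, I=1
400 + 50 + 10 + 5 + 1 = 466

466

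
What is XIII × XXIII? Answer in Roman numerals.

XIII = 13
XXIII = 23
13 × 23 = 299

CCXCIX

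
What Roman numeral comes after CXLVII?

CXLVII = 147, so the next integer is 147 + 1 = 148

CXLVIII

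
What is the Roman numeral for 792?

Convert 792 to Roman numerals:
  792 contains 1×500 (D)
  292 contains 2×100 (CC)
  92 contains 1×90 (XC)
  2 contains 2×1 (II)

DCCXCII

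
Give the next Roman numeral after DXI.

DXI = 511, so the next integer is 511 + 1 = 512

DXII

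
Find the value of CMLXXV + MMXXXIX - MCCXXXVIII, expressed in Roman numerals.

CMLXXV = 975, MMXXXIX = 2039, MCCXXXVIII = 1238
975 + 2039 = 3014
3014 - 1238 = 1776

MDCCLXXVI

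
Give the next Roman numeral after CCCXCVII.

CCCXCVII = 397, so the next integer is 397 + 1 = 398

CCCXCVIII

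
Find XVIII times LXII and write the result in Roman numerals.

XVIII = 18
LXII = 62
18 × 62 = 1116

MCXVI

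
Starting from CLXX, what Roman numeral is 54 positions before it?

CLXX = 170
170 - 54 = 116

CXVI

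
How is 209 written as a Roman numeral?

Convert 209 to Roman numerals:
  209 contains 2×100 (CC)
  9 contains 1×9 (IX)

CCIX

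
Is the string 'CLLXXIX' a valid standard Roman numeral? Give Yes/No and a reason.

'CLLXXIX': L should not appear more than once

No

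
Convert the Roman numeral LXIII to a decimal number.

LXIII: L=50, X=10, I=1, I=1, I=1
50 + 10 + 1 + 1 + 1 = 63

63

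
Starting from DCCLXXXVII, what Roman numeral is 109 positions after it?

DCCLXXXVII = 787
787 + 109 = 896

DCCCXCVI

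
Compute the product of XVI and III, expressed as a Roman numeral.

XVI = 16
III = 3
16 × 3 = 48

XLVIII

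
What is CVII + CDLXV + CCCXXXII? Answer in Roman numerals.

CVII = 107, CDLXV = 465, CCCXXXII = 332
107 + 465 = 572
572 + 332 = 904

CMIV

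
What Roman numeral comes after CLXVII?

CLXVII = 167; next is 168

CLXVIII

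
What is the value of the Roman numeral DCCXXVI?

DCCXXVI: D=500, C=100, C=100, X=10, X=10, V=5, I=1
500 + 100 + 100 + 10 + 10 + 5 + 1 = 726

726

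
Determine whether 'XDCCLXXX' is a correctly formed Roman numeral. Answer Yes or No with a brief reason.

'XDCCLXXX': Invalid subtractive combination: XD

No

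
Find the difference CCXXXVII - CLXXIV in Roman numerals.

CCXXXVII = 237
CLXXIV = 174
237 - 174 = 63

LXIII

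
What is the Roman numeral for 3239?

Convert 3239 to Roman numerals:
  3239 contains 3×1000 (MMM)
  239 contains 2×100 (CC)
  39 contains 3×10 (XXX)
  9 contains 1×9 (IX)

MMMCCXXXIX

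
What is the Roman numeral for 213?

Convert 213 to Roman numerals:
  213 contains 2×100 (CC)
  13 contains 1×10 (X)
  3 contains 3×1 (III)

CCXIII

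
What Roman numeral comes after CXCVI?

CXCVI = 196, so the next integer is 196 + 1 = 197

CXCVII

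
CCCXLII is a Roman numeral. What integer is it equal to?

CCCXLII: C=100, C=100, C=100, XL=40, I=1, I=1
100 + 100 + 100 + 40 + 1 + 1 = 342

342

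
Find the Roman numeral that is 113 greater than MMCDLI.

MMCDLI = 2451
2451 + 113 = 2564

MMDLXIV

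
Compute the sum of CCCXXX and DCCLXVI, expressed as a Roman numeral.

CCCXXX = 330
DCCLXVI = 766
330 + 766 = 1096

MXCVI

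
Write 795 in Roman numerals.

Convert 795 to Roman numerals:
  795 contains 1×500 (D)
  295 contains 2×100 (CC)
  95 contains 1×90 (XC)
  5 contains 1×5 (V)

DCCXCV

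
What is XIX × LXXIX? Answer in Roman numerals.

XIX = 19
LXXIX = 79
19 × 79 = 1501

MDI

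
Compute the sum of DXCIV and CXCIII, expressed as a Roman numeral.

DXCIV = 594
CXCIII = 193
594 + 193 = 787

DCCLXXXVII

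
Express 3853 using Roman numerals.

Convert 3853 to Roman numerals:
  3853 contains 3×1000 (MMM)
  853 contains 1×500 (D)
  353 contains 3×100 (CCC)
  53 contains 1×50 (L)
  3 contains 3×1 (III)

MMMDCCCLIII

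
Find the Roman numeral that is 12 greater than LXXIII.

LXXIII = 73
73 + 12 = 85

LXXXV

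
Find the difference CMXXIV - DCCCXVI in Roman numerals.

CMXXIV = 924
DCCCXVI = 816
924 - 816 = 108

CVIII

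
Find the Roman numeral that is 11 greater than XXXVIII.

XXXVIII = 38
38 + 11 = 49

XLIX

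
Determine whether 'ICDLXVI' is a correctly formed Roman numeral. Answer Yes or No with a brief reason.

'ICDLXVI': Invalid subtractive combination: IC

No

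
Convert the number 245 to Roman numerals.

Convert 245 to Roman numerals:
  245 contains 2×100 (CC)
  45 contains 1×40 (XL)
  5 contains 1×5 (V)

CCXLV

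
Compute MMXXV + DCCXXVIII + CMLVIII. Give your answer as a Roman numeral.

MMXXV = 2025, DCCXXVIII = 728, CMLVIII = 958
2025 + 728 = 2753
2753 + 958 = 3711

MMMDCCXI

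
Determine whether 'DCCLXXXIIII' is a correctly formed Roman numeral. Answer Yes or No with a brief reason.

'DCCLXXXIIII': More than 3 consecutive I's

No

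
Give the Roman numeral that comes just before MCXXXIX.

MCXXXIX = 1139; previous is 1138

MCXXXVIII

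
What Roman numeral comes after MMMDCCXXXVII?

MMMDCCXXXVII = 3737; next is 3738

MMMDCCXXXVIII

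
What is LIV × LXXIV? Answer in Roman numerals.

LIV = 54
LXXIV = 74
54 × 74 = 3996

MMMCMXCVI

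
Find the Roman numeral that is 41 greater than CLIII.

CLIII = 153
153 + 41 = 194

CXCIV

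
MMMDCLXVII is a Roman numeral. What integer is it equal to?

MMMDCLXVII: M=1000, M=1000, M=1000, D=500, C=100, L=50, X=10, V=5, I=1, I=1
1000 + 1000 + 1000 + 500 + 100 + 50 + 10 + 5 + 1 + 1 = 3667

3667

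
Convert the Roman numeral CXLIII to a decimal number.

CXLIII: C=100, XL=40, I=1, I=1, I=1
100 + 40 + 1 + 1 + 1 = 143

143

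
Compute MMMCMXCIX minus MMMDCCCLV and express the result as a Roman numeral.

MMMCMXCIX = 3999
MMMDCCCLV = 3855
3999 - 3855 = 144

CXLIV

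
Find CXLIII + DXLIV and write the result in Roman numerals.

CXLIII = 143
DXLIV = 544
143 + 544 = 687

DCLXXXVII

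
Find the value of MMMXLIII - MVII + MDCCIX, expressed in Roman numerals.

MMMXLIII = 3043, MVII = 1007, MDCCIX = 1709
3043 - 1007 = 2036
2036 + 1709 = 3745

MMMDCCXLV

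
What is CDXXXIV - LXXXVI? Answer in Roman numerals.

CDXXXIV = 434
LXXXVI = 86
434 - 86 = 348

CCCXLVIII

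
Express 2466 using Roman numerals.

Convert 2466 to Roman numerals:
  2466 contains 2×1000 (MM)
  466 contains 1×400 (CD)
  66 contains 1×50 (L)
  16 contains 1×10 (X)
  6 contains 1×5 (V)
  1 contains 1×1 (I)

MMCDLXVI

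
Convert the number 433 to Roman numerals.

Convert 433 to Roman numerals:
  433 contains 1×400 (CD)
  33 contains 3×10 (XXX)
  3 contains 3×1 (III)

CDXXXIII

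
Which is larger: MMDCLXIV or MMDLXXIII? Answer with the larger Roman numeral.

MMDCLXIV = 2664
MMDLXXIII = 2573
2664 is larger

MMDCLXIV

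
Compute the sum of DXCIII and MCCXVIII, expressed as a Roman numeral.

DXCIII = 593
MCCXVIII = 1218
593 + 1218 = 1811

MDCCCXI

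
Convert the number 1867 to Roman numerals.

Convert 1867 to Roman numerals:
  1867 contains 1×1000 (M)
  867 contains 1×500 (D)
  367 contains 3×100 (CCC)
  67 contains 1×50 (L)
  17 contains 1×10 (X)
  7 contains 1×5 (V)
  2 contains 2×1 (II)

MDCCCLXVII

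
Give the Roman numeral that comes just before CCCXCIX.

CCCXCIX = 399; previous is 398

CCCXCVIII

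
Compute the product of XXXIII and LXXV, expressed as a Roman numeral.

XXXIII = 33
LXXV = 75
33 × 75 = 2475

MMCDLXXV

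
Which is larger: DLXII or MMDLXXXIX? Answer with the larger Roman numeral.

DLXII = 562
MMDLXXXIX = 2589
2589 is larger

MMDLXXXIX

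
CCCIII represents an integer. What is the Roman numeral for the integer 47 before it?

CCCIII = 303
303 - 47 = 256

CCLVI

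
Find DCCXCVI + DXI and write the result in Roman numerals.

DCCXCVI = 796
DXI = 511
796 + 511 = 1307

MCCCVII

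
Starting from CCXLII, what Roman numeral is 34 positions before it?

CCXLII = 242
242 - 34 = 208

CCVIII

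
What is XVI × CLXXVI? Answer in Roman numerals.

XVI = 16
CLXXVI = 176
16 × 176 = 2816

MMDCCCXVI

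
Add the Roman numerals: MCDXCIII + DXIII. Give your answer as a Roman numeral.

MCDXCIII = 1493
DXIII = 513
1493 + 513 = 2006

MMVI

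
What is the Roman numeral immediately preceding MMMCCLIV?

MMMCCLIV = 3254, so the previous integer is 3254 - 1 = 3253

MMMCCLIII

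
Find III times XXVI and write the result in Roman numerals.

III = 3
XXVI = 26
3 × 26 = 78

LXXVIII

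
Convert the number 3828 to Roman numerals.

Convert 3828 to Roman numerals:
  3828 contains 3×1000 (MMM)
  828 contains 1×500 (D)
  328 contains 3×100 (CCC)
  28 contains 2×10 (XX)
  8 contains 1×5 (V)
  3 contains 3×1 (III)

MMMDCCCXXVIII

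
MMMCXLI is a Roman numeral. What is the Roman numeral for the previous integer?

MMMCXLI = 3141; previous is 3140

MMMCXL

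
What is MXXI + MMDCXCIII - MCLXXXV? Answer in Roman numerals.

MXXI = 1021, MMDCXCIII = 2693, MCLXXXV = 1185
1021 + 2693 = 3714
3714 - 1185 = 2529

MMDXXIX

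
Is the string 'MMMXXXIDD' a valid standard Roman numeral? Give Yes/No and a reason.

'MMMXXXIDD': D should not appear more than once

No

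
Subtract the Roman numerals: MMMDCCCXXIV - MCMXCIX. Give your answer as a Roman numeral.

MMMDCCCXXIV = 3824
MCMXCIX = 1999
3824 - 1999 = 1825

MDCCCXXV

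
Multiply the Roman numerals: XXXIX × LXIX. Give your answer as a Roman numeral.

XXXIX = 39
LXIX = 69
39 × 69 = 2691

MMDCXCI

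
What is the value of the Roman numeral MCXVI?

MCXVI: M=1000, C=100, X=10, V=5, I=1
1000 + 100 + 10 + 5 + 1 = 1116

1116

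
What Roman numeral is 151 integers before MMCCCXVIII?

MMCCCXVIII = 2318
2318 - 151 = 2167

MMCLXVII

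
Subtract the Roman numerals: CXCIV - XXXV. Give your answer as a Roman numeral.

CXCIV = 194
XXXV = 35
194 - 35 = 159

CLIX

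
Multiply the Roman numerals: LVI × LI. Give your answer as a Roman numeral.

LVI = 56
LI = 51
56 × 51 = 2856

MMDCCCLVI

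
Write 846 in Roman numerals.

Convert 846 to Roman numerals:
  846 contains 1×500 (D)
  346 contains 3×100 (CCC)
  46 contains 1×40 (XL)
  6 contains 1×5 (V)
  1 contains 1×1 (I)

DCCCXLVI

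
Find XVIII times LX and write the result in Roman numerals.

XVIII = 18
LX = 60
18 × 60 = 1080

MLXXX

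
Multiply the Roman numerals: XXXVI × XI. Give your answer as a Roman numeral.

XXXVI = 36
XI = 11
36 × 11 = 396

CCCXCVI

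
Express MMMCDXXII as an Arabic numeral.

MMMCDXXII: M=1000, M=1000, M=1000, CD=400, X=10, X=10, I=1, I=1
1000 + 1000 + 1000 + 400 + 10 + 10 + 1 + 1 = 3422

3422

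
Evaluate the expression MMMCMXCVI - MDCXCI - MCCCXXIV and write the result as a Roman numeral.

MMMCMXCVI = 3996, MDCXCI = 1691, MCCCXXIV = 1324
3996 - 1691 = 2305
2305 - 1324 = 981

CMLXXXI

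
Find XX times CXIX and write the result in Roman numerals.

XX = 20
CXIX = 119
20 × 119 = 2380

MMCCCLXXX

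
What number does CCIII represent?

CCIII: C=100, C=100, I=1, I=1, I=1
100 + 100 + 1 + 1 + 1 = 203

203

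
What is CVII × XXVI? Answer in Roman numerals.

CVII = 107
XXVI = 26
107 × 26 = 2782

MMDCCLXXXII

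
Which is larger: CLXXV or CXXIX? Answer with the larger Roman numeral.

CLXXV = 175
CXXIX = 129
175 is larger

CLXXV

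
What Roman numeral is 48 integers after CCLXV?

CCLXV = 265
265 + 48 = 313

CCCXIII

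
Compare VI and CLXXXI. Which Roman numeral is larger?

VI = 6
CLXXXI = 181
181 is larger

CLXXXI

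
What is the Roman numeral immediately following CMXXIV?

CMXXIV = 924; next is 925

CMXXV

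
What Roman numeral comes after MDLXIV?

MDLXIV = 1564, so the next integer is 1564 + 1 = 1565

MDLXV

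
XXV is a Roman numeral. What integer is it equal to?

XXV: X=10, X=10, V=5
10 + 10 + 5 = 25

25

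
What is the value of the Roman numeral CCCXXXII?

CCCXXXII: C=100, C=100, C=100, X=10, X=10, X=10, I=1, I=1
100 + 100 + 100 + 10 + 10 + 10 + 1 + 1 = 332

332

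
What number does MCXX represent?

MCXX: M=1000, C=100, X=10, X=10
1000 + 100 + 10 + 10 = 1120

1120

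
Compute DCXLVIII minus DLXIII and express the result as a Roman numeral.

DCXLVIII = 648
DLXIII = 563
648 - 563 = 85

LXXXV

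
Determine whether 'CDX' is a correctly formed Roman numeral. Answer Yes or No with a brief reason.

'CDX': Check the rules: uses only the symbols I, V, X, L, C, D, M; no symbol is repeated more than three times in a row; V, L and D each appear at most once; the only place a smaller symbol precedes a larger one is the allowed subtractive pair CD, the symbol right after such a pair (if any) is smaller than the pair's first symbol, and otherwise the values never increase from left to right. Value: CD (400) + X (10) = 410. So it is a valid standard Roman numeral.

Yes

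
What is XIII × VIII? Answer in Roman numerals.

XIII = 13
VIII = 8
13 × 8 = 104

CIV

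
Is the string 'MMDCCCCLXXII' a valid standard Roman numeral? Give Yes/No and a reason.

'MMDCCCCLXXII': More than 3 consecutive C's

No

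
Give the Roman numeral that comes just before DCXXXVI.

DCXXXVI = 636, so the previous integer is 636 - 1 = 635

DCXXXV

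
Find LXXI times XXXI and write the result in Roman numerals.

LXXI = 71
XXXI = 31
71 × 31 = 2201

MMCCI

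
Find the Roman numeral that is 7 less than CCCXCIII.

CCCXCIII = 393
393 - 7 = 386

CCCLXXXVI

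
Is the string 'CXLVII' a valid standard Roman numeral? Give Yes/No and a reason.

'CXLVII': Check the rules: uses only the symbols I, V, X, L, C, D, M; no symbol is repeated more than three times in a row; V, L and D each appear at most once; the only place a smaller symbol precedes a larger one is the allowed subtractive pair XL, the symbol right after such a pair (if any) is smaller than the pair's first symbol, and otherwise the values never increase from left to right. Value: C (100) + XL (40) + V (5) + I (1) + I (1) = 147. So it is a valid standard Roman numeral.

Yes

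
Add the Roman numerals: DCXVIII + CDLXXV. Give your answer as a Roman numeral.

DCXVIII = 618
CDLXXV = 475
618 + 475 = 1093

MXCIII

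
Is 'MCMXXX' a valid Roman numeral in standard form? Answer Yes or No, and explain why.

'MCMXXX': Check the rules: uses only the symbols I, V, X, L, C, D, M; no symbol is repeated more than three times in a row; V, L and D each appear at most once; the only place a smaller symbol precedes a larger one is the allowed subtractive pair CM, the symbol right after such a pair (if any) is smaller than the pair's first symbol, and otherwise the values never increase from left to right. Value: M (1000) + CM (900) + X (10) + X (10) + X (10) = 1930. So it is a valid standard Roman numeral.

Yes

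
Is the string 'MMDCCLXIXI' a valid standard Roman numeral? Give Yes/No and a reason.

'MMDCCLXIXI': I cannot come right after the subtractive pair IX: once I is subtracted in IX, the next symbol must be smaller than I

No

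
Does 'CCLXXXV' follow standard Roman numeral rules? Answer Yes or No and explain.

'CCLXXXV': Check the rules: uses only the symbols I, V, X, L, C, D, M; no symbol is repeated more than three times in a row; V, L and D each appear at most once; no smaller symbol precedes a larger one (values never increase from left to right). Value: C (100) + C (100) + L (50) + X (10) + X (10) + X (10) + V (5) = 285. So it is a valid standard Roman numeral.

Yes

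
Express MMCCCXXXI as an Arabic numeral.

MMCCCXXXI: M=1000, M=1000, C=100, C=100, C=100, X=10, X=10, X=10, I=1
1000 + 1000 + 100 + 100 + 100 + 10 + 10 + 10 + 1 = 2331

2331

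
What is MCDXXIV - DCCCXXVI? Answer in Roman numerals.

MCDXXIV = 1424
DCCCXXVI = 826
1424 - 826 = 598

DXCVIII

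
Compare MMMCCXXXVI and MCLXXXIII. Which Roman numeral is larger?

MMMCCXXXVI = 3236
MCLXXXIII = 1183
3236 is larger

MMMCCXXXVI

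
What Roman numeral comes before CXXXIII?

CXXXIII = 133; previous is 132

CXXXII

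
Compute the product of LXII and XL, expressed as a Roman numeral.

LXII = 62
XL = 40
62 × 40 = 2480

MMCDLXXX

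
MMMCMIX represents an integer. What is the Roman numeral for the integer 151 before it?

MMMCMIX = 3909
3909 - 151 = 3758

MMMDCCLVIII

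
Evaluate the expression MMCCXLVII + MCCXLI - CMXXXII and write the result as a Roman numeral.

MMCCXLVII = 2247, MCCXLI = 1241, CMXXXII = 932
2247 + 1241 = 3488
3488 - 932 = 2556

MMDLVI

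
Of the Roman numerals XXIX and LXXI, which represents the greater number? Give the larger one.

XXIX = 29
LXXI = 71
71 is larger

LXXI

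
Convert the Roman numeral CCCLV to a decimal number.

CCCLV: C=100, C=100, C=100, L=50, V=5
100 + 100 + 100 + 50 + 5 = 355

355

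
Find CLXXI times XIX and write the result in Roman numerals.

CLXXI = 171
XIX = 19
171 × 19 = 3249

MMMCCXLIX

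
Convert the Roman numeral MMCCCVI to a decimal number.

MMCCCVI: M=1000, M=1000, C=100, C=100, C=100, V=5, I=1
1000 + 1000 + 100 + 100 + 100 + 5 + 1 = 2306

2306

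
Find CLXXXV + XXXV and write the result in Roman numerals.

CLXXXV = 185
XXXV = 35
185 + 35 = 220

CCXX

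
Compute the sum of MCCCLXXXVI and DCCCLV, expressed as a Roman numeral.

MCCCLXXXVI = 1386
DCCCLV = 855
1386 + 855 = 2241

MMCCXLI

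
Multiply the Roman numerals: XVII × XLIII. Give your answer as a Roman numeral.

XVII = 17
XLIII = 43
17 × 43 = 731

DCCXXXI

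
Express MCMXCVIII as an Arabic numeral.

MCMXCVIII: M=1000, CM=900, XC=90, V=5, I=1, I=1, I=1
1000 + 900 + 90 + 5 + 1 + 1 + 1 = 1998

1998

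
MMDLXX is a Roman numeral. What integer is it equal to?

MMDLXX: M=1000, M=1000, D=500, L=50, X=10, X=10
1000 + 1000 + 500 + 50 + 10 + 10 = 2570

2570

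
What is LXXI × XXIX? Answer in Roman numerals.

LXXI = 71
XXIX = 29
71 × 29 = 2059

MMLIX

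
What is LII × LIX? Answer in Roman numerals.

LII = 52
LIX = 59
52 × 59 = 3068

MMMLXVIII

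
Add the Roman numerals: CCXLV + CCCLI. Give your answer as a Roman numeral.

CCXLV = 245
CCCLI = 351
245 + 351 = 596

DXCVI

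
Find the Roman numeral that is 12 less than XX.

XX = 20
20 - 12 = 8

VIII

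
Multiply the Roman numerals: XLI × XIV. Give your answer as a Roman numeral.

XLI = 41
XIV = 14
41 × 14 = 574

DLXXIV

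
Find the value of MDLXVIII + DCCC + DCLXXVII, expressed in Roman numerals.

MDLXVIII = 1568, DCCC = 800, DCLXXVII = 677
1568 + 800 = 2368
2368 + 677 = 3045

MMMXLV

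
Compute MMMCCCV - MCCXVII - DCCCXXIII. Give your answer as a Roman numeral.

MMMCCCV = 3305, MCCXVII = 1217, DCCCXXIII = 823
3305 - 1217 = 2088
2088 - 823 = 1265

MCCLXV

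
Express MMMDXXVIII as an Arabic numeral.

MMMDXXVIII: M=1000, M=1000, M=1000, D=500, X=10, X=10, V=5, I=1, I=1, I=1
1000 + 1000 + 1000 + 500 + 10 + 10 + 5 + 1 + 1 + 1 = 3528

3528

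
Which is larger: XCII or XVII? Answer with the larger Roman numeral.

XCII = 92
XVII = 17
92 is larger

XCII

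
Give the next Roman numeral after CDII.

CDII = 402; next is 403

CDIII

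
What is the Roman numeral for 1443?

Convert 1443 to Roman numerals:
  1443 contains 1×1000 (M)
  443 contains 1×400 (CD)
  43 contains 1×40 (XL)
  3 contains 3×1 (III)

MCDXLIII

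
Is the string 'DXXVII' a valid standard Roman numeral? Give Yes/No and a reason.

'DXXVII': Check the rules: uses only the symbols I, V, X, L, C, D, M; no symbol is repeated more than three times in a row; V, L and D each appear at most once; no smaller symbol precedes a larger one (values never increase from left to right). Value: D (500) + X (10) + X (10) + V (5) + I (1) + I (1) = 527. So it is a valid standard Roman numeral.

Yes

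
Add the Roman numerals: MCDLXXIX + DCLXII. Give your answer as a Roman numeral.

MCDLXXIX = 1479
DCLXII = 662
1479 + 662 = 2141

MMCXLI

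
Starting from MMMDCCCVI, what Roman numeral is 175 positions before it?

MMMDCCCVI = 3806
3806 - 175 = 3631

MMMDCXXXI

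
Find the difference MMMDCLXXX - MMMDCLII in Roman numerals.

MMMDCLXXX = 3680
MMMDCLII = 3652
3680 - 3652 = 28

XXVIII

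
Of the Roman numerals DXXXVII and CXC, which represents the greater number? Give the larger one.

DXXXVII = 537
CXC = 190
537 is larger

DXXXVII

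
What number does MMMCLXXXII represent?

MMMCLXXXII: M=1000, M=1000, M=1000, C=100, L=50, X=10, X=10, X=10, I=1, I=1
1000 + 1000 + 1000 + 100 + 50 + 10 + 10 + 10 + 1 + 1 = 3182

3182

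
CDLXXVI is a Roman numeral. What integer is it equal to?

CDLXXVI: CD=400, L=50, X=10, X=10, V=5, I=1
400 + 50 + 10 + 10 + 5 + 1 = 476

476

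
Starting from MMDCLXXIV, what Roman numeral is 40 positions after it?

MMDCLXXIV = 2674
2674 + 40 = 2714

MMDCCXIV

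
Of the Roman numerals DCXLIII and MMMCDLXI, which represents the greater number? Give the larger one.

DCXLIII = 643
MMMCDLXI = 3461
3461 is larger

MMMCDLXI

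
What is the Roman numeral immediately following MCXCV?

MCXCV = 1195, so the next integer is 1195 + 1 = 1196

MCXCVI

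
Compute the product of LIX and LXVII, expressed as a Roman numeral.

LIX = 59
LXVII = 67
59 × 67 = 3953

MMMCMLIII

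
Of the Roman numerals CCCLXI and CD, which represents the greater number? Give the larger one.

CCCLXI = 361
CD = 400
400 is larger

CD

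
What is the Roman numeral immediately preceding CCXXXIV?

CCXXXIV = 234; previous is 233

CCXXXIII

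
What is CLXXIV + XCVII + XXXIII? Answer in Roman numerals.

CLXXIV = 174, XCVII = 97, XXXIII = 33
174 + 97 = 271
271 + 33 = 304

CCCIV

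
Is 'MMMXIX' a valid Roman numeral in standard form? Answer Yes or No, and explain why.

'MMMXIX': Check the rules: uses only the symbols I, V, X, L, C, D, M; no symbol is repeated more than three times in a row; V, L and D each appear at most once; the only place a smaller symbol precedes a larger one is the allowed subtractive pair IX, the symbol right after such a pair (if any) is smaller than the pair's first symbol, and otherwise the values never increase from left to right. Value: M (1000) + M (1000) + M (1000) + X (10) + IX (9) = 3019. So it is a valid standard Roman numeral.

Yes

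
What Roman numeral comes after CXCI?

CXCI = 191; next is 192

CXCII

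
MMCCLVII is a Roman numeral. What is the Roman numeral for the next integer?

MMCCLVII = 2257, so the next integer is 2257 + 1 = 2258

MMCCLVIII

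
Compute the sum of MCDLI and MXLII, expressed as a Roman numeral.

MCDLI = 1451
MXLII = 1042
1451 + 1042 = 2493

MMCDXCIII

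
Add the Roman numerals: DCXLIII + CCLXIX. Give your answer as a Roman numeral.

DCXLIII = 643
CCLXIX = 269
643 + 269 = 912

CMXII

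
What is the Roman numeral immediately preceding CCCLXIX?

CCCLXIX = 369; previous is 368

CCCLXVIII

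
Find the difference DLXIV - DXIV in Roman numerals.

DLXIV = 564
DXIV = 514
564 - 514 = 50

L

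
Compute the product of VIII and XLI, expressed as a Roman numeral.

VIII = 8
XLI = 41
8 × 41 = 328

CCCXXVIII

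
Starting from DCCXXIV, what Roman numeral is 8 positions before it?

DCCXXIV = 724
724 - 8 = 716

DCCXVI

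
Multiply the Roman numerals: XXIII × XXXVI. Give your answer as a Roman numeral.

XXIII = 23
XXXVI = 36
23 × 36 = 828

DCCCXXVIII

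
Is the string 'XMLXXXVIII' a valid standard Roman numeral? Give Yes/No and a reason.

'XMLXXXVIII': Invalid subtractive combination: XM

No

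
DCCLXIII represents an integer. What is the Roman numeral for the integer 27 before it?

DCCLXIII = 763
763 - 27 = 736

DCCXXXVI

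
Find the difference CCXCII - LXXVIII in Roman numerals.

CCXCII = 292
LXXVIII = 78
292 - 78 = 214

CCXIV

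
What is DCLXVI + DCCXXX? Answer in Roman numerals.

DCLXVI = 666
DCCXXX = 730
666 + 730 = 1396

MCCCXCVI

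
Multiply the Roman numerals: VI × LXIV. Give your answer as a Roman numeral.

VI = 6
LXIV = 64
6 × 64 = 384

CCCLXXXIV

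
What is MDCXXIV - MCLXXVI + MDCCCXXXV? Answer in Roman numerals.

MDCXXIV = 1624, MCLXXVI = 1176, MDCCCXXXV = 1835
1624 - 1176 = 448
448 + 1835 = 2283

MMCCLXXXIII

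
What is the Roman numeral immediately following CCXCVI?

CCXCVI = 296, so the next integer is 296 + 1 = 297

CCXCVII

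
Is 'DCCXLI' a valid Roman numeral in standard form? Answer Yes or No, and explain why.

'DCCXLI': Check the rules: uses only the symbols I, V, X, L, C, D, M; no symbol is repeated more than three times in a row; V, L and D each appear at most once; the only place a smaller symbol precedes a larger one is the allowed subtractive pair XL, the symbol right after such a pair (if any) is smaller than the pair's first symbol, and otherwise the values never increase from left to right. Value: D (500) + C (100) + C (100) + XL (40) + I (1) = 741. So it is a valid standard Roman numeral.

Yes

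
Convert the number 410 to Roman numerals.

Convert 410 to Roman numerals:
  410 contains 1×400 (CD)
  10 contains 1×10 (X)

CDX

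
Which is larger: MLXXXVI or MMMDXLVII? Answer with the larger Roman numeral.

MLXXXVI = 1086
MMMDXLVII = 3547
3547 is larger

MMMDXLVII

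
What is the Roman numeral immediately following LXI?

LXI = 61, so the next integer is 61 + 1 = 62

LXII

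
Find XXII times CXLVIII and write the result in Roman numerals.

XXII = 22
CXLVIII = 148
22 × 148 = 3256

MMMCCLVI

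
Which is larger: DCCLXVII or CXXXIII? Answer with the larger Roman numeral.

DCCLXVII = 767
CXXXIII = 133
767 is larger

DCCLXVII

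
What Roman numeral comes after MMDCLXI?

MMDCLXI = 2661, so the next integer is 2661 + 1 = 2662

MMDCLXII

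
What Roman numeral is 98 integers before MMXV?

MMXV = 2015
2015 - 98 = 1917

MCMXVII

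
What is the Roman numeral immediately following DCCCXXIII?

DCCCXXIII = 823; next is 824

DCCCXXIV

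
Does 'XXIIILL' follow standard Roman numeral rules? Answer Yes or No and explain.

'XXIIILL': L should not appear more than once

No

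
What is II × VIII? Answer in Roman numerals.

II = 2
VIII = 8
2 × 8 = 16

XVI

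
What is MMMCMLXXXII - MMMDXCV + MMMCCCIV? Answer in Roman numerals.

MMMCMLXXXII = 3982, MMMDXCV = 3595, MMMCCCIV = 3304
3982 - 3595 = 387
387 + 3304 = 3691

MMMDCXCI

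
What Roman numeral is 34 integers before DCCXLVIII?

DCCXLVIII = 748
748 - 34 = 714

DCCXIV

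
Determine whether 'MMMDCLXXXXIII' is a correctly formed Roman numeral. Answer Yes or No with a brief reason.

'MMMDCLXXXXIII': More than 3 consecutive X's

No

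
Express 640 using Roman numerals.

Convert 640 to Roman numerals:
  640 contains 1×500 (D)
  140 contains 1×100 (C)
  40 contains 1×40 (XL)

DCXL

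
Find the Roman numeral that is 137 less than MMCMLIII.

MMCMLIII = 2953
2953 - 137 = 2816

MMDCCCXVI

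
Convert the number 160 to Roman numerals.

Convert 160 to Roman numerals:
  160 contains 1×100 (C)
  60 contains 1×50 (L)
  10 contains 1×10 (X)

CLX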